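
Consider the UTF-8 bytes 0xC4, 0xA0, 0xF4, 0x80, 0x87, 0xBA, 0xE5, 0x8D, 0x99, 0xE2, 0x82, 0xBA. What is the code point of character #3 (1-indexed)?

U+5359

Offset 0: leading byte 0xC4 = 11000100 → 2-byte char #1 = C4 A0.
Offset 2: leading byte 0xF4 = 11110100 → 4-byte char #2 = F4 80 87 BA.
Offset 6: leading byte 0xE5 = 11100101 → 3-byte char #3 = E5 8D 99.
Leading byte 0xE5 = 11100101 matches 1110xxxx → 3-byte sequence.
Byte 1: 0xE5 = 11100101, payload 0101 (4 bits).
Byte 2: 0x8D = 10001101 (10xxxxxx ✓), payload 001101.
Byte 3: 0x99 = 10011001 (10xxxxxx ✓), payload 011001.
Concatenate: 0101001101011001 = 0x5359 (16 bits → U+5359).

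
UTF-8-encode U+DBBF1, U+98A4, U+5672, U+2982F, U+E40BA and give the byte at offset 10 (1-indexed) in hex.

0xB2

1-indexed offset 10 is 0-indexed offset 9.
U+DBBF1 → 4-byte form F3 9B AF B1 at offsets 0–3.
U+98A4 → 3-byte form E9 A2 A4 at offsets 4–6.
U+5672 → 3-byte form E5 99 B2 at offsets 7–9.
Offset 9 falls in char 3's range; it's byte 3 of E5 99 B2 = 0xB2.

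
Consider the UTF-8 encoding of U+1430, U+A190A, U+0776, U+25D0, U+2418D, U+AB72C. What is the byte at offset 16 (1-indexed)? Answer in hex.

0x8D

1-indexed offset 16 is 0-indexed offset 15.
U+1430 → 3-byte form E1 90 B0 at offsets 0–2.
U+A190A → 4-byte form F2 A1 A4 8A at offsets 3–6.
U+0776 → 2-byte form DD B6 at offsets 7–8.
U+25D0 → 3-byte form E2 97 90 at offsets 9–11.
U+2418D → 4-byte form F0 A4 86 8D at offsets 12–15.
Offset 15 falls in char 5's range; it's byte 4 of F0 A4 86 8D = 0x8D.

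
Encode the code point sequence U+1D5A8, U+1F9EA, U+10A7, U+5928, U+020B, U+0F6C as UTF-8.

F0 9D 96 A8 F0 9F A7 AA E1 82 A7 E5 A4 A8 C8 8B E0 BD AC

U+1D5A8: 4-byte form → F0 9D 96 A8.
U+1F9EA: 4-byte form → F0 9F A7 AA.
U+10A7: 3-byte form → E1 82 A7.
U+5928: 3-byte form → E5 A4 A8.
U+020B: 2-byte form → C8 8B.
U+0F6C: 3-byte form → E0 BD AC.
Concatenated (19 bytes): F0 9D 96 A8 F0 9F A7 AA E1 82 A7 E5 A4 A8 C8 8B E0 BD AC.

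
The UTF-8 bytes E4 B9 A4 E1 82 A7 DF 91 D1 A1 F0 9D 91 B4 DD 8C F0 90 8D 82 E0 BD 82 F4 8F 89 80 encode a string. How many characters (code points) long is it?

Byte at offset 0: 0xE4 = 11100100 → 3-byte char (#1). Advance 3.
Byte at offset 3: 0xE1 = 11100001 → 3-byte char (#2). Advance 3.
Byte at offset 6: 0xDF = 11011111 → 2-byte char (#3). Advance 2.
Byte at offset 8: 0xD1 = 11010001 → 2-byte char (#4). Advance 2.
Byte at offset 10: 0xF0 = 11110000 → 4-byte char (#5). Advance 4.
Byte at offset 14: 0xDD = 11011101 → 2-byte char (#6). Advance 2.
Byte at offset 16: 0xF0 = 11110000 → 4-byte char (#7). Advance 4.
Byte at offset 20: 0xE0 = 11100000 → 3-byte char (#8). Advance 3.
Byte at offset 23: 0xF4 = 11110100 → 4-byte char (#9). Advance 4.
Reached end at offset 27 after 9 code points.

9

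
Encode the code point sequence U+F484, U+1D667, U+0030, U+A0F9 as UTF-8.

EF 92 84 F0 9D 99 A7 30 EA 83 B9

U+F484: 3-byte form → EF 92 84.
U+1D667: 4-byte form → F0 9D 99 A7.
U+0030: 1-byte form → 30.
U+A0F9: 3-byte form → EA 83 B9.
Concatenated (11 bytes): EF 92 84 F0 9D 99 A7 30 EA 83 B9.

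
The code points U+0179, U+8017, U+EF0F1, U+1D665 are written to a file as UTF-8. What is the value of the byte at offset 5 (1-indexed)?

0x97

1-indexed offset 5 is 0-indexed offset 4.
U+0179 → 2-byte form C5 B9 at offsets 0–1.
U+8017 → 3-byte form E8 80 97 at offsets 2–4.
Offset 4 falls in char 2's range; it's byte 3 of E8 80 97 = 0x97.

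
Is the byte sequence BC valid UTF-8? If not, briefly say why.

Byte 0xBC = 10111100 has the form 10xxxxxx — a continuation byte — but there is no preceding leading byte.

invalid (continuation byte with no leading byte)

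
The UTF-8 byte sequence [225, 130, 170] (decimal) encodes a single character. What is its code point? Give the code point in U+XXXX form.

U+10AA

Leading byte 0xE1 = 11100001 matches 1110xxxx → 3-byte sequence.
Byte 1: 0xE1 = 11100001, payload 0001 (4 bits).
Byte 2: 0x82 = 10000010 (10xxxxxx ✓), payload 000010.
Byte 3: 0xAA = 10101010 (10xxxxxx ✓), payload 101010.
Concatenate: 0001000010101010 = 0x10AA (16 bits → U+10AA).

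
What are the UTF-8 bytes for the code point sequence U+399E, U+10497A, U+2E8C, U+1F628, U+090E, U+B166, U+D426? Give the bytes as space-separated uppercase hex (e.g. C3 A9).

E3 A6 9E F4 84 A5 BA E2 BA 8C F0 9F 98 A8 E0 A4 8E EB 85 A6 ED 90 A6

U+399E: 3-byte form → E3 A6 9E.
U+10497A: 4-byte form → F4 84 A5 BA.
U+2E8C: 3-byte form → E2 BA 8C.
U+1F628: 4-byte form → F0 9F 98 A8.
U+090E: 3-byte form → E0 A4 8E.
U+B166: 3-byte form → EB 85 A6.
U+D426: 3-byte form → ED 90 A6.
Concatenated (23 bytes): E3 A6 9E F4 84 A5 BA E2 BA 8C F0 9F 98 A8 E0 A4 8E EB 85 A6 ED 90 A6.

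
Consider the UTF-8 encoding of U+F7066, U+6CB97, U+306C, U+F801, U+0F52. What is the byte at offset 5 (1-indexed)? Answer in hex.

0xF1

1-indexed offset 5 is 0-indexed offset 4.
U+F7066 → 4-byte form F3 B7 81 A6 at offsets 0–3.
U+6CB97 → 4-byte form F1 AC AE 97 at offsets 4–7.
Offset 4 falls in char 2's range; it's byte 1 of F1 AC AE 97 = 0xF1.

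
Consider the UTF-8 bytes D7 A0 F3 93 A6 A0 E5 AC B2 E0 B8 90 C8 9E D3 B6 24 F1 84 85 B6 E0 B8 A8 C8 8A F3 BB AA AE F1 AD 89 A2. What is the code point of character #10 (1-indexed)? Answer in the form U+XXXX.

Offset 0: leading byte 0xD7 = 11010111 → 2-byte char #1 = D7 A0.
Offset 2: leading byte 0xF3 = 11110011 → 4-byte char #2 = F3 93 A6 A0.
Offset 6: leading byte 0xE5 = 11100101 → 3-byte char #3 = E5 AC B2.
Offset 9: leading byte 0xE0 = 11100000 → 3-byte char #4 = E0 B8 90.
Offset 12: leading byte 0xC8 = 11001000 → 2-byte char #5 = C8 9E.
Offset 14: leading byte 0xD3 = 11010011 → 2-byte char #6 = D3 B6.
Offset 16: leading byte 0x24 = 00100100 → 1-byte char #7 = 24.
Offset 17: leading byte 0xF1 = 11110001 → 4-byte char #8 = F1 84 85 B6.
Offset 21: leading byte 0xE0 = 11100000 → 3-byte char #9 = E0 B8 A8.
Offset 24: leading byte 0xC8 = 11001000 → 2-byte char #10 = C8 8A.
Leading byte 0xC8 = 11001000 matches 110xxxxx → 2-byte sequence.
Byte 1: 0xC8 = 11001000, payload 01000 (5 bits).
Byte 2: 0x8A = 10001010 (10xxxxxx ✓), payload 001010.
Concatenate: 01000001010 = 0x20A (11 bits → U+020A).

U+020A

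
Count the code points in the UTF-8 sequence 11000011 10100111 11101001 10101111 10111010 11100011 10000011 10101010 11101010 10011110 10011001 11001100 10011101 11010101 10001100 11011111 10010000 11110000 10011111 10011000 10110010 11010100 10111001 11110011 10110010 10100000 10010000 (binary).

10

Byte at offset 0: 0xC3 = 11000011 → 2-byte char (#1). Advance 2.
Byte at offset 2: 0xE9 = 11101001 → 3-byte char (#2). Advance 3.
Byte at offset 5: 0xE3 = 11100011 → 3-byte char (#3). Advance 3.
Byte at offset 8: 0xEA = 11101010 → 3-byte char (#4). Advance 3.
Byte at offset 11: 0xCC = 11001100 → 2-byte char (#5). Advance 2.
Byte at offset 13: 0xD5 = 11010101 → 2-byte char (#6). Advance 2.
Byte at offset 15: 0xDF = 11011111 → 2-byte char (#7). Advance 2.
Byte at offset 17: 0xF0 = 11110000 → 4-byte char (#8). Advance 4.
Byte at offset 21: 0xD4 = 11010100 → 2-byte char (#9). Advance 2.
Byte at offset 23: 0xF3 = 11110011 → 4-byte char (#10). Advance 4.
Reached end at offset 27 after 10 code points.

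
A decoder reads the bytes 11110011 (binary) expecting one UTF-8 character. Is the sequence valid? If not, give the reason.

Leading byte 0xF3 = 11110011 → 4-byte form, but only 1 byte is present.

invalid (sequence truncated)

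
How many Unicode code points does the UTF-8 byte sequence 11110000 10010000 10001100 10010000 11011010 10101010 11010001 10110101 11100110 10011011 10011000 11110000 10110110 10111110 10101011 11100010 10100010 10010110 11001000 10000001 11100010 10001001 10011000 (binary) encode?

Byte at offset 0: 0xF0 = 11110000 → 4-byte char (#1). Advance 4.
Byte at offset 4: 0xDA = 11011010 → 2-byte char (#2). Advance 2.
Byte at offset 6: 0xD1 = 11010001 → 2-byte char (#3). Advance 2.
Byte at offset 8: 0xE6 = 11100110 → 3-byte char (#4). Advance 3.
Byte at offset 11: 0xF0 = 11110000 → 4-byte char (#5). Advance 4.
Byte at offset 15: 0xE2 = 11100010 → 3-byte char (#6). Advance 3.
Byte at offset 18: 0xC8 = 11001000 → 2-byte char (#7). Advance 2.
Byte at offset 20: 0xE2 = 11100010 → 3-byte char (#8). Advance 3.
Reached end at offset 23 after 8 code points.

8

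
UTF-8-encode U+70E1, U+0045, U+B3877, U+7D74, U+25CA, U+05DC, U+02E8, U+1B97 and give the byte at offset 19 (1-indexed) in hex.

1-indexed offset 19 is 0-indexed offset 18.
U+70E1 → 3-byte form E7 83 A1 at offsets 0–2.
U+0045 → 1-byte form 45 at offsets 3–3.
U+B3877 → 4-byte form F2 B3 A1 B7 at offsets 4–7.
U+7D74 → 3-byte form E7 B5 B4 at offsets 8–10.
U+25CA → 3-byte form E2 97 8A at offsets 11–13.
U+05DC → 2-byte form D7 9C at offsets 14–15.
U+02E8 → 2-byte form CB A8 at offsets 16–17.
U+1B97 → 3-byte form E1 AE 97 at offsets 18–20.
Offset 18 falls in char 8's range; it's byte 1 of E1 AE 97 = 0xE1.

0xE1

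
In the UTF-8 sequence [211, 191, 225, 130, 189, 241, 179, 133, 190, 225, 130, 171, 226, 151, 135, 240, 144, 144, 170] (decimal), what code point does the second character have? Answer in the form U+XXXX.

U+10BD

Offset 0: leading byte 0xD3 = 11010011 → 2-byte char #1 = D3 BF.
Offset 2: leading byte 0xE1 = 11100001 → 3-byte char #2 = E1 82 BD.
Leading byte 0xE1 = 11100001 matches 1110xxxx → 3-byte sequence.
Byte 1: 0xE1 = 11100001, payload 0001 (4 bits).
Byte 2: 0x82 = 10000010 (10xxxxxx ✓), payload 000010.
Byte 3: 0xBD = 10111101 (10xxxxxx ✓), payload 111101.
Concatenate: 0001000010111101 = 0x10BD (16 bits → U+10BD).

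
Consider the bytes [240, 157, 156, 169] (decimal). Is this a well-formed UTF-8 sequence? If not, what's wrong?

Leading byte 0xF0 = 11110000 → 4-byte form.
Continuation bytes 0x9D=10011101, 0x9C=10011100, 0xA9=10101001 all match 10xxxxxx.
Decoded value 0x1D729 is ≥ 0x10000 (shortest form) and not a surrogate.

valid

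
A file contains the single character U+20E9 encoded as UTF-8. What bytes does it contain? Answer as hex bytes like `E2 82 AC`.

U+20E9 = 0x20E9 = 8425 decimal. In range U+0800–U+FFFF → 3-byte form: 1110xxxx 10xxxxxx 10xxxxxx.
Binary (16 bits): 0010000011101001.
Split 4+6+6: 0010 | 000011 | 101001.
Byte 1: 11100010 = 0xE2.
Byte 2: 10000011 = 0x83.
Byte 3: 10101001 = 0xA9.

E2 83 A9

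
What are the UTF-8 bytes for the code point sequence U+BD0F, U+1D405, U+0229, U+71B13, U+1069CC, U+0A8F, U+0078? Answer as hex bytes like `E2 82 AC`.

EB B4 8F F0 9D 90 85 C8 A9 F1 B1 AC 93 F4 86 A7 8C E0 AA 8F 78

U+BD0F: 3-byte form → EB B4 8F.
U+1D405: 4-byte form → F0 9D 90 85.
U+0229: 2-byte form → C8 A9.
U+71B13: 4-byte form → F1 B1 AC 93.
U+1069CC: 4-byte form → F4 86 A7 8C.
U+0A8F: 3-byte form → E0 AA 8F.
U+0078: 1-byte form → 78.
Concatenated (21 bytes): EB B4 8F F0 9D 90 85 C8 A9 F1 B1 AC 93 F4 86 A7 8C E0 AA 8F 78.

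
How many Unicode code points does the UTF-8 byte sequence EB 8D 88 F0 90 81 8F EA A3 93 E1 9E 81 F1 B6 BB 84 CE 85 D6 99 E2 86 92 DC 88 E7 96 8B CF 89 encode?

11

Byte at offset 0: 0xEB = 11101011 → 3-byte char (#1). Advance 3.
Byte at offset 3: 0xF0 = 11110000 → 4-byte char (#2). Advance 4.
Byte at offset 7: 0xEA = 11101010 → 3-byte char (#3). Advance 3.
Byte at offset 10: 0xE1 = 11100001 → 3-byte char (#4). Advance 3.
Byte at offset 13: 0xF1 = 11110001 → 4-byte char (#5). Advance 4.
Byte at offset 17: 0xCE = 11001110 → 2-byte char (#6). Advance 2.
Byte at offset 19: 0xD6 = 11010110 → 2-byte char (#7). Advance 2.
Byte at offset 21: 0xE2 = 11100010 → 3-byte char (#8). Advance 3.
Byte at offset 24: 0xDC = 11011100 → 2-byte char (#9). Advance 2.
Byte at offset 26: 0xE7 = 11100111 → 3-byte char (#10). Advance 3.
Byte at offset 29: 0xCF = 11001111 → 2-byte char (#11). Advance 2.
Reached end at offset 31 after 11 code points.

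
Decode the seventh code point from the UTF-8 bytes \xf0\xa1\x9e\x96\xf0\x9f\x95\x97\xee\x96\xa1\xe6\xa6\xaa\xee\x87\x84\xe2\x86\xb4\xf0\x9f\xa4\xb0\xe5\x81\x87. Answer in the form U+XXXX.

U+1F930

Offset 0: leading byte 0xF0 = 11110000 → 4-byte char #1 = F0 A1 9E 96.
Offset 4: leading byte 0xF0 = 11110000 → 4-byte char #2 = F0 9F 95 97.
Offset 8: leading byte 0xEE = 11101110 → 3-byte char #3 = EE 96 A1.
Offset 11: leading byte 0xE6 = 11100110 → 3-byte char #4 = E6 A6 AA.
Offset 14: leading byte 0xEE = 11101110 → 3-byte char #5 = EE 87 84.
Offset 17: leading byte 0xE2 = 11100010 → 3-byte char #6 = E2 86 B4.
Offset 20: leading byte 0xF0 = 11110000 → 4-byte char #7 = F0 9F A4 B0.
Leading byte 0xF0 = 11110000 matches 11110xxx → 4-byte sequence.
Byte 1: 0xF0 = 11110000, payload 000 (3 bits).
Byte 2: 0x9F = 10011111 (10xxxxxx ✓), payload 011111.
Byte 3: 0xA4 = 10100100 (10xxxxxx ✓), payload 100100.
Byte 4: 0xB0 = 10110000 (10xxxxxx ✓), payload 110000.
Concatenate: 000011111100100110000 = 0x1F930 (21 bits → U+1F930).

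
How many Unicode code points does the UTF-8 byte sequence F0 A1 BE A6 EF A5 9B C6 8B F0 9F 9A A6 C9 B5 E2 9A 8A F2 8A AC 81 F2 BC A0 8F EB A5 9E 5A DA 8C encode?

11

Byte at offset 0: 0xF0 = 11110000 → 4-byte char (#1). Advance 4.
Byte at offset 4: 0xEF = 11101111 → 3-byte char (#2). Advance 3.
Byte at offset 7: 0xC6 = 11000110 → 2-byte char (#3). Advance 2.
Byte at offset 9: 0xF0 = 11110000 → 4-byte char (#4). Advance 4.
Byte at offset 13: 0xC9 = 11001001 → 2-byte char (#5). Advance 2.
Byte at offset 15: 0xE2 = 11100010 → 3-byte char (#6). Advance 3.
Byte at offset 18: 0xF2 = 11110010 → 4-byte char (#7). Advance 4.
Byte at offset 22: 0xF2 = 11110010 → 4-byte char (#8). Advance 4.
Byte at offset 26: 0xEB = 11101011 → 3-byte char (#9). Advance 3.
Byte at offset 29: 0x5A = 01011010 → 1-byte char (#10). Advance 1.
Byte at offset 30: 0xDA = 11011010 → 2-byte char (#11). Advance 2.
Reached end at offset 32 after 11 code points.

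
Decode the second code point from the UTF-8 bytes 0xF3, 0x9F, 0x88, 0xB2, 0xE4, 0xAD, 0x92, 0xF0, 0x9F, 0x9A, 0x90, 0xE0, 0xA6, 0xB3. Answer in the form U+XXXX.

Offset 0: leading byte 0xF3 = 11110011 → 4-byte char #1 = F3 9F 88 B2.
Offset 4: leading byte 0xE4 = 11100100 → 3-byte char #2 = E4 AD 92.
Leading byte 0xE4 = 11100100 matches 1110xxxx → 3-byte sequence.
Byte 1: 0xE4 = 11100100, payload 0100 (4 bits).
Byte 2: 0xAD = 10101101 (10xxxxxx ✓), payload 101101.
Byte 3: 0x92 = 10010010 (10xxxxxx ✓), payload 010010.
Concatenate: 0100101101010010 = 0x4B52 (16 bits → U+4B52).

U+4B52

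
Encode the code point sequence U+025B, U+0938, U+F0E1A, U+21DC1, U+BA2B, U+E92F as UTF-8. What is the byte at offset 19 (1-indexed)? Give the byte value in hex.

0xAF

1-indexed offset 19 is 0-indexed offset 18.
U+025B → 2-byte form C9 9B at offsets 0–1.
U+0938 → 3-byte form E0 A4 B8 at offsets 2–4.
U+F0E1A → 4-byte form F3 B0 B8 9A at offsets 5–8.
U+21DC1 → 4-byte form F0 A1 B7 81 at offsets 9–12.
U+BA2B → 3-byte form EB A8 AB at offsets 13–15.
U+E92F → 3-byte form EE A4 AF at offsets 16–18.
Offset 18 falls in char 6's range; it's byte 3 of EE A4 AF = 0xAF.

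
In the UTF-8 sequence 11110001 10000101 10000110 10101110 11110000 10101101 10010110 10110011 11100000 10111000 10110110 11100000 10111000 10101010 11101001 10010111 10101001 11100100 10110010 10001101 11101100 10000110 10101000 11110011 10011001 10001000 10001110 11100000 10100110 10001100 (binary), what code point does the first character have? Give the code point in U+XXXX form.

U+451AE

Offset 0: leading byte 0xF1 = 11110001 → 4-byte char #1 = F1 85 86 AE.
Leading byte 0xF1 = 11110001 matches 11110xxx → 4-byte sequence.
Byte 1: 0xF1 = 11110001, payload 001 (3 bits).
Byte 2: 0x85 = 10000101 (10xxxxxx ✓), payload 000101.
Byte 3: 0x86 = 10000110 (10xxxxxx ✓), payload 000110.
Byte 4: 0xAE = 10101110 (10xxxxxx ✓), payload 101110.
Concatenate: 001000101000110101110 = 0x451AE (21 bits → U+451AE).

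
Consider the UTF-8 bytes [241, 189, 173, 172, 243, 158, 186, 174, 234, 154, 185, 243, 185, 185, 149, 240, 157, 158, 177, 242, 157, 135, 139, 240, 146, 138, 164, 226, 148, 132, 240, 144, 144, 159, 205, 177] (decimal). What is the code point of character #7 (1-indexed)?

U+122A4

Offset 0: leading byte 0xF1 = 11110001 → 4-byte char #1 = F1 BD AD AC.
Offset 4: leading byte 0xF3 = 11110011 → 4-byte char #2 = F3 9E BA AE.
Offset 8: leading byte 0xEA = 11101010 → 3-byte char #3 = EA 9A B9.
Offset 11: leading byte 0xF3 = 11110011 → 4-byte char #4 = F3 B9 B9 95.
Offset 15: leading byte 0xF0 = 11110000 → 4-byte char #5 = F0 9D 9E B1.
Offset 19: leading byte 0xF2 = 11110010 → 4-byte char #6 = F2 9D 87 8B.
Offset 23: leading byte 0xF0 = 11110000 → 4-byte char #7 = F0 92 8A A4.
Leading byte 0xF0 = 11110000 matches 11110xxx → 4-byte sequence.
Byte 1: 0xF0 = 11110000, payload 000 (3 bits).
Byte 2: 0x92 = 10010010 (10xxxxxx ✓), payload 010010.
Byte 3: 0x8A = 10001010 (10xxxxxx ✓), payload 001010.
Byte 4: 0xA4 = 10100100 (10xxxxxx ✓), payload 100100.
Concatenate: 000010010001010100100 = 0x122A4 (21 bits → U+122A4).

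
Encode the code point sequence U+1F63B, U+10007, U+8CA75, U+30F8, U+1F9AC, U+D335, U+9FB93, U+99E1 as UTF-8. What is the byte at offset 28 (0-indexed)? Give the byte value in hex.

U+1F63B → 4-byte form F0 9F 98 BB at offsets 0–3.
U+10007 → 4-byte form F0 90 80 87 at offsets 4–7.
U+8CA75 → 4-byte form F2 8C A9 B5 at offsets 8–11.
U+30F8 → 3-byte form E3 83 B8 at offsets 12–14.
U+1F9AC → 4-byte form F0 9F A6 AC at offsets 15–18.
U+D335 → 3-byte form ED 8C B5 at offsets 19–21.
U+9FB93 → 4-byte form F2 9F AE 93 at offsets 22–25.
U+99E1 → 3-byte form E9 A7 A1 at offsets 26–28.
Offset 28 falls in char 8's range; it's byte 3 of E9 A7 A1 = 0xA1.

0xA1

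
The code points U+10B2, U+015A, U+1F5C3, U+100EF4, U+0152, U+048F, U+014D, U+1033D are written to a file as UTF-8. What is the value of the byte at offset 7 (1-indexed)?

1-indexed offset 7 is 0-indexed offset 6.
U+10B2 → 3-byte form E1 82 B2 at offsets 0–2.
U+015A → 2-byte form C5 9A at offsets 3–4.
U+1F5C3 → 4-byte form F0 9F 97 83 at offsets 5–8.
Offset 6 falls in char 3's range; it's byte 2 of F0 9F 97 83 = 0x9F.

0x9F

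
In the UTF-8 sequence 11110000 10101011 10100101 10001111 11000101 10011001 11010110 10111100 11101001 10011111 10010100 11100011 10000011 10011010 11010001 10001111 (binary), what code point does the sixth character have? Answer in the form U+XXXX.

Offset 0: leading byte 0xF0 = 11110000 → 4-byte char #1 = F0 AB A5 8F.
Offset 4: leading byte 0xC5 = 11000101 → 2-byte char #2 = C5 99.
Offset 6: leading byte 0xD6 = 11010110 → 2-byte char #3 = D6 BC.
Offset 8: leading byte 0xE9 = 11101001 → 3-byte char #4 = E9 9F 94.
Offset 11: leading byte 0xE3 = 11100011 → 3-byte char #5 = E3 83 9A.
Offset 14: leading byte 0xD1 = 11010001 → 2-byte char #6 = D1 8F.
Leading byte 0xD1 = 11010001 matches 110xxxxx → 2-byte sequence.
Byte 1: 0xD1 = 11010001, payload 10001 (5 bits).
Byte 2: 0x8F = 10001111 (10xxxxxx ✓), payload 001111.
Concatenate: 10001001111 = 0x44F (11 bits → U+044F).

U+044F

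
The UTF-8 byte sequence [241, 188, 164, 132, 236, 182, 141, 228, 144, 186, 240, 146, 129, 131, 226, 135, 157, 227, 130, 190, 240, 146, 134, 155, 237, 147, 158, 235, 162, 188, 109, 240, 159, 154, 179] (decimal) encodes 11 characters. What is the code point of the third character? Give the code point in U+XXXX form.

Offset 0: leading byte 0xF1 = 11110001 → 4-byte char #1 = F1 BC A4 84.
Offset 4: leading byte 0xEC = 11101100 → 3-byte char #2 = EC B6 8D.
Offset 7: leading byte 0xE4 = 11100100 → 3-byte char #3 = E4 90 BA.
Leading byte 0xE4 = 11100100 matches 1110xxxx → 3-byte sequence.
Byte 1: 0xE4 = 11100100, payload 0100 (4 bits).
Byte 2: 0x90 = 10010000 (10xxxxxx ✓), payload 010000.
Byte 3: 0xBA = 10111010 (10xxxxxx ✓), payload 111010.
Concatenate: 0100010000111010 = 0x443A (16 bits → U+443A).

U+443A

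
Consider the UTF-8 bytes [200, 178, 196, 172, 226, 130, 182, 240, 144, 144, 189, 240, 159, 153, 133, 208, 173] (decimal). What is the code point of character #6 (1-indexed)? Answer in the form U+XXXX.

U+042D

Offset 0: leading byte 0xC8 = 11001000 → 2-byte char #1 = C8 B2.
Offset 2: leading byte 0xC4 = 11000100 → 2-byte char #2 = C4 AC.
Offset 4: leading byte 0xE2 = 11100010 → 3-byte char #3 = E2 82 B6.
Offset 7: leading byte 0xF0 = 11110000 → 4-byte char #4 = F0 90 90 BD.
Offset 11: leading byte 0xF0 = 11110000 → 4-byte char #5 = F0 9F 99 85.
Offset 15: leading byte 0xD0 = 11010000 → 2-byte char #6 = D0 AD.
Leading byte 0xD0 = 11010000 matches 110xxxxx → 2-byte sequence.
Byte 1: 0xD0 = 11010000, payload 10000 (5 bits).
Byte 2: 0xAD = 10101101 (10xxxxxx ✓), payload 101101.
Concatenate: 10000101101 = 0x42D (11 bits → U+042D).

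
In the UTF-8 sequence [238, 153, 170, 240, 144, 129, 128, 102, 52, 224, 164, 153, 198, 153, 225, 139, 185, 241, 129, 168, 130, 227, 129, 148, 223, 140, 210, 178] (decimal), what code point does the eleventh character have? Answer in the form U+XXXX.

Offset 0: leading byte 0xEE = 11101110 → 3-byte char #1 = EE 99 AA.
Offset 3: leading byte 0xF0 = 11110000 → 4-byte char #2 = F0 90 81 80.
Offset 7: leading byte 0x66 = 01100110 → 1-byte char #3 = 66.
Offset 8: leading byte 0x34 = 00110100 → 1-byte char #4 = 34.
Offset 9: leading byte 0xE0 = 11100000 → 3-byte char #5 = E0 A4 99.
Offset 12: leading byte 0xC6 = 11000110 → 2-byte char #6 = C6 99.
Offset 14: leading byte 0xE1 = 11100001 → 3-byte char #7 = E1 8B B9.
Offset 17: leading byte 0xF1 = 11110001 → 4-byte char #8 = F1 81 A8 82.
Offset 21: leading byte 0xE3 = 11100011 → 3-byte char #9 = E3 81 94.
Offset 24: leading byte 0xDF = 11011111 → 2-byte char #10 = DF 8C.
Offset 26: leading byte 0xD2 = 11010010 → 2-byte char #11 = D2 B2.
Leading byte 0xD2 = 11010010 matches 110xxxxx → 2-byte sequence.
Byte 1: 0xD2 = 11010010, payload 10010 (5 bits).
Byte 2: 0xB2 = 10110010 (10xxxxxx ✓), payload 110010.
Concatenate: 10010110010 = 0x4B2 (11 bits → U+04B2).

U+04B2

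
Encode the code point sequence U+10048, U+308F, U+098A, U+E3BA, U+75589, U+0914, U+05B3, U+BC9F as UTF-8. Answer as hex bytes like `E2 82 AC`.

U+10048: 4-byte form → F0 90 81 88.
U+308F: 3-byte form → E3 82 8F.
U+098A: 3-byte form → E0 A6 8A.
U+E3BA: 3-byte form → EE 8E BA.
U+75589: 4-byte form → F1 B5 96 89.
U+0914: 3-byte form → E0 A4 94.
U+05B3: 2-byte form → D6 B3.
U+BC9F: 3-byte form → EB B2 9F.
Concatenated (25 bytes): F0 90 81 88 E3 82 8F E0 A6 8A EE 8E BA F1 B5 96 89 E0 A4 94 D6 B3 EB B2 9F.

F0 90 81 88 E3 82 8F E0 A6 8A EE 8E BA F1 B5 96 89 E0 A4 94 D6 B3 EB B2 9F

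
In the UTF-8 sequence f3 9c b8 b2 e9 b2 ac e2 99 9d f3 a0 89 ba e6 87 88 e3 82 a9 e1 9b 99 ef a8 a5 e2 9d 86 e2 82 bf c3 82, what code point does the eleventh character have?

U+00C2

Offset 0: leading byte 0xF3 = 11110011 → 4-byte char #1 = F3 9C B8 B2.
Offset 4: leading byte 0xE9 = 11101001 → 3-byte char #2 = E9 B2 AC.
Offset 7: leading byte 0xE2 = 11100010 → 3-byte char #3 = E2 99 9D.
Offset 10: leading byte 0xF3 = 11110011 → 4-byte char #4 = F3 A0 89 BA.
Offset 14: leading byte 0xE6 = 11100110 → 3-byte char #5 = E6 87 88.
Offset 17: leading byte 0xE3 = 11100011 → 3-byte char #6 = E3 82 A9.
Offset 20: leading byte 0xE1 = 11100001 → 3-byte char #7 = E1 9B 99.
Offset 23: leading byte 0xEF = 11101111 → 3-byte char #8 = EF A8 A5.
Offset 26: leading byte 0xE2 = 11100010 → 3-byte char #9 = E2 9D 86.
Offset 29: leading byte 0xE2 = 11100010 → 3-byte char #10 = E2 82 BF.
Offset 32: leading byte 0xC3 = 11000011 → 2-byte char #11 = C3 82.
Leading byte 0xC3 = 11000011 matches 110xxxxx → 2-byte sequence.
Byte 1: 0xC3 = 11000011, payload 00011 (5 bits).
Byte 2: 0x82 = 10000010 (10xxxxxx ✓), payload 000010.
Concatenate: 00011000010 = 0xC2 (11 bits → U+00C2).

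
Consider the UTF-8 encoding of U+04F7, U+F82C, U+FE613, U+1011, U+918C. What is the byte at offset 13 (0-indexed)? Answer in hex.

0x86

U+04F7 → 2-byte form D3 B7 at offsets 0–1.
U+F82C → 3-byte form EF A0 AC at offsets 2–4.
U+FE613 → 4-byte form F3 BE 98 93 at offsets 5–8.
U+1011 → 3-byte form E1 80 91 at offsets 9–11.
U+918C → 3-byte form E9 86 8C at offsets 12–14.
Offset 13 falls in char 5's range; it's byte 2 of E9 86 8C = 0x86.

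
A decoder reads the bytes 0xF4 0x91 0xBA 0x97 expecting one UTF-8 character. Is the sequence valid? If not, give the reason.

Leading byte 0xF4 = 11110100 → 4-byte form.
Payload = 0x111E97, which exceeds U+10FFFF, the maximum Unicode code point. (Leading bytes F5–FF, or F4 followed by ≥ 0x90, are invalid.)

invalid (encodes a value above U+10FFFF)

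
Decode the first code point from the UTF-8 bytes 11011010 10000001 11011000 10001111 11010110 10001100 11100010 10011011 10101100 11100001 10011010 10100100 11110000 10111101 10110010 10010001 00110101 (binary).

U+0681

Offset 0: leading byte 0xDA = 11011010 → 2-byte char #1 = DA 81.
Leading byte 0xDA = 11011010 matches 110xxxxx → 2-byte sequence.
Byte 1: 0xDA = 11011010, payload 11010 (5 bits).
Byte 2: 0x81 = 10000001 (10xxxxxx ✓), payload 000001.
Concatenate: 11010000001 = 0x681 (11 bits → U+0681).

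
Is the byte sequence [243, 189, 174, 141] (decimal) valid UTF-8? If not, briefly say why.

valid

Leading byte 0xF3 = 11110011 → 4-byte form.
Continuation bytes 0xBD=10111101, 0xAE=10101110, 0x8D=10001101 all match 10xxxxxx.
Decoded value 0xFDB8D is ≥ 0x10000 (shortest form) and not a surrogate.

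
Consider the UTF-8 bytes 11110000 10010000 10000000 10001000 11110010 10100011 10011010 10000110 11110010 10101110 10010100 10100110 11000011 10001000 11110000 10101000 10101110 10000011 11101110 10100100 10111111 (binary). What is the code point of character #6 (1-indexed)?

Offset 0: leading byte 0xF0 = 11110000 → 4-byte char #1 = F0 90 80 88.
Offset 4: leading byte 0xF2 = 11110010 → 4-byte char #2 = F2 A3 9A 86.
Offset 8: leading byte 0xF2 = 11110010 → 4-byte char #3 = F2 AE 94 A6.
Offset 12: leading byte 0xC3 = 11000011 → 2-byte char #4 = C3 88.
Offset 14: leading byte 0xF0 = 11110000 → 4-byte char #5 = F0 A8 AE 83.
Offset 18: leading byte 0xEE = 11101110 → 3-byte char #6 = EE A4 BF.
Leading byte 0xEE = 11101110 matches 1110xxxx → 3-byte sequence.
Byte 1: 0xEE = 11101110, payload 1110 (4 bits).
Byte 2: 0xA4 = 10100100 (10xxxxxx ✓), payload 100100.
Byte 3: 0xBF = 10111111 (10xxxxxx ✓), payload 111111.
Concatenate: 1110100100111111 = 0xE93F (16 bits → U+E93F).

U+E93F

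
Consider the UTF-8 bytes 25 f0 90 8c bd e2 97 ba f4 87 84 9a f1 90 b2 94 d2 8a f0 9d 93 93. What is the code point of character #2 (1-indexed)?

U+1033D

Offset 0: leading byte 0x25 = 00100101 → 1-byte char #1 = 25.
Offset 1: leading byte 0xF0 = 11110000 → 4-byte char #2 = F0 90 8C BD.
Leading byte 0xF0 = 11110000 matches 11110xxx → 4-byte sequence.
Byte 1: 0xF0 = 11110000, payload 000 (3 bits).
Byte 2: 0x90 = 10010000 (10xxxxxx ✓), payload 010000.
Byte 3: 0x8C = 10001100 (10xxxxxx ✓), payload 001100.
Byte 4: 0xBD = 10111101 (10xxxxxx ✓), payload 111101.
Concatenate: 000010000001100111101 = 0x1033D (21 bits → U+1033D).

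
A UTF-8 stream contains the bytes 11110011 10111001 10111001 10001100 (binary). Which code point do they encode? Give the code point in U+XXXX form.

U+F9E4C

Leading byte 0xF3 = 11110011 matches 11110xxx → 4-byte sequence.
Byte 1: 0xF3 = 11110011, payload 011 (3 bits).
Byte 2: 0xB9 = 10111001 (10xxxxxx ✓), payload 111001.
Byte 3: 0xB9 = 10111001 (10xxxxxx ✓), payload 111001.
Byte 4: 0x8C = 10001100 (10xxxxxx ✓), payload 001100.
Concatenate: 011111001111001001100 = 0xF9E4C (21 bits → U+F9E4C).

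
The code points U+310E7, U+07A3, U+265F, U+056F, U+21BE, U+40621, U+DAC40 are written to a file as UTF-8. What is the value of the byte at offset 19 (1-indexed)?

1-indexed offset 19 is 0-indexed offset 18.
U+310E7 → 4-byte form F0 B1 83 A7 at offsets 0–3.
U+07A3 → 2-byte form DE A3 at offsets 4–5.
U+265F → 3-byte form E2 99 9F at offsets 6–8.
U+056F → 2-byte form D5 AF at offsets 9–10.
U+21BE → 3-byte form E2 86 BE at offsets 11–13.
U+40621 → 4-byte form F1 80 98 A1 at offsets 14–17.
U+DAC40 → 4-byte form F3 9A B1 80 at offsets 18–21.
Offset 18 falls in char 7's range; it's byte 1 of F3 9A B1 80 = 0xF3.

0xF3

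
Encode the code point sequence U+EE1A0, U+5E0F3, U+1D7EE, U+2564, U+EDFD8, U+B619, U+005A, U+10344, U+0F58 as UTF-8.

F3 AE 86 A0 F1 9E 83 B3 F0 9D 9F AE E2 95 A4 F3 AD BF 98 EB 98 99 5A F0 90 8D 84 E0 BD 98

U+EE1A0: 4-byte form → F3 AE 86 A0.
U+5E0F3: 4-byte form → F1 9E 83 B3.
U+1D7EE: 4-byte form → F0 9D 9F AE.
U+2564: 3-byte form → E2 95 A4.
U+EDFD8: 4-byte form → F3 AD BF 98.
U+B619: 3-byte form → EB 98 99.
U+005A: 1-byte form → 5A.
U+10344: 4-byte form → F0 90 8D 84.
U+0F58: 3-byte form → E0 BD 98.
Concatenated (30 bytes): F3 AE 86 A0 F1 9E 83 B3 F0 9D 9F AE E2 95 A4 F3 AD BF 98 EB 98 99 5A F0 90 8D 84 E0 BD 98.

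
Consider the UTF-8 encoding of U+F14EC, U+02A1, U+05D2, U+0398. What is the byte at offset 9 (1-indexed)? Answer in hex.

1-indexed offset 9 is 0-indexed offset 8.
U+F14EC → 4-byte form F3 B1 93 AC at offsets 0–3.
U+02A1 → 2-byte form CA A1 at offsets 4–5.
U+05D2 → 2-byte form D7 92 at offsets 6–7.
U+0398 → 2-byte form CE 98 at offsets 8–9.
Offset 8 falls in char 4's range; it's byte 1 of CE 98 = 0xCE.

0xCE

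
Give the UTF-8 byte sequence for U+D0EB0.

U+D0EB0 = 0xD0EB0 = 855728 decimal. In range U+10000–U+10FFFF → 4-byte form: 11110xxx 10xxxxxx 10xxxxxx 10xxxxxx.
Binary (21 bits): 011010000111010110000.
Split 3+6+6+6: 011 | 010000 | 111010 | 110000.
Byte 1: 11110011 = 0xF3.
Byte 2: 10010000 = 0x90.
Byte 3: 10111010 = 0xBA.
Byte 4: 10110000 = 0xB0.

F3 90 BA B0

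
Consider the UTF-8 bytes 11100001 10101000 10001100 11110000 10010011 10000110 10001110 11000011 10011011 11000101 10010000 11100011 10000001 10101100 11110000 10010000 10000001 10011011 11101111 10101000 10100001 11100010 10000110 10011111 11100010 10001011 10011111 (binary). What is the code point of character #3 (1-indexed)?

Offset 0: leading byte 0xE1 = 11100001 → 3-byte char #1 = E1 A8 8C.
Offset 3: leading byte 0xF0 = 11110000 → 4-byte char #2 = F0 93 86 8E.
Offset 7: leading byte 0xC3 = 11000011 → 2-byte char #3 = C3 9B.
Leading byte 0xC3 = 11000011 matches 110xxxxx → 2-byte sequence.
Byte 1: 0xC3 = 11000011, payload 00011 (5 bits).
Byte 2: 0x9B = 10011011 (10xxxxxx ✓), payload 011011.
Concatenate: 00011011011 = 0xDB (11 bits → U+00DB).

U+00DB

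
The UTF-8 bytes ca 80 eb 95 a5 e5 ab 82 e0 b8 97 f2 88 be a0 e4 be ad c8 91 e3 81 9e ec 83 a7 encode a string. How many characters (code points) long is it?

Byte at offset 0: 0xCA = 11001010 → 2-byte char (#1). Advance 2.
Byte at offset 2: 0xEB = 11101011 → 3-byte char (#2). Advance 3.
Byte at offset 5: 0xE5 = 11100101 → 3-byte char (#3). Advance 3.
Byte at offset 8: 0xE0 = 11100000 → 3-byte char (#4). Advance 3.
Byte at offset 11: 0xF2 = 11110010 → 4-byte char (#5). Advance 4.
Byte at offset 15: 0xE4 = 11100100 → 3-byte char (#6). Advance 3.
Byte at offset 18: 0xC8 = 11001000 → 2-byte char (#7). Advance 2.
Byte at offset 20: 0xE3 = 11100011 → 3-byte char (#8). Advance 3.
Byte at offset 23: 0xEC = 11101100 → 3-byte char (#9). Advance 3.
Reached end at offset 26 after 9 code points.

9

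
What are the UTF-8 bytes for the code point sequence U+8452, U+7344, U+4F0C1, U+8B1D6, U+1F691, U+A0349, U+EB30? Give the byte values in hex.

U+8452: 3-byte form → E8 91 92.
U+7344: 3-byte form → E7 8D 84.
U+4F0C1: 4-byte form → F1 8F 83 81.
U+8B1D6: 4-byte form → F2 8B 87 96.
U+1F691: 4-byte form → F0 9F 9A 91.
U+A0349: 4-byte form → F2 A0 8D 89.
U+EB30: 3-byte form → EE AC B0.
Concatenated (25 bytes): E8 91 92 E7 8D 84 F1 8F 83 81 F2 8B 87 96 F0 9F 9A 91 F2 A0 8D 89 EE AC B0.

E8 91 92 E7 8D 84 F1 8F 83 81 F2 8B 87 96 F0 9F 9A 91 F2 A0 8D 89 EE AC B0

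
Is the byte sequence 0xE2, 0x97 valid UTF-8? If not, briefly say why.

invalid (sequence truncated)

Leading byte 0xE2 = 11100010 → 3-byte form, but only 2 bytes are present.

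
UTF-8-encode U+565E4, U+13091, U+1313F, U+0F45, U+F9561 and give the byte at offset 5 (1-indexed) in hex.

1-indexed offset 5 is 0-indexed offset 4.
U+565E4 → 4-byte form F1 96 97 A4 at offsets 0–3.
U+13091 → 4-byte form F0 93 82 91 at offsets 4–7.
Offset 4 falls in char 2's range; it's byte 1 of F0 93 82 91 = 0xF0.

0xF0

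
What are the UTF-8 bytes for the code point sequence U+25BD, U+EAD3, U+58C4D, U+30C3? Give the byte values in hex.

U+25BD: 3-byte form → E2 96 BD.
U+EAD3: 3-byte form → EE AB 93.
U+58C4D: 4-byte form → F1 98 B1 8D.
U+30C3: 3-byte form → E3 83 83.
Concatenated (13 bytes): E2 96 BD EE AB 93 F1 98 B1 8D E3 83 83.

E2 96 BD EE AB 93 F1 98 B1 8D E3 83 83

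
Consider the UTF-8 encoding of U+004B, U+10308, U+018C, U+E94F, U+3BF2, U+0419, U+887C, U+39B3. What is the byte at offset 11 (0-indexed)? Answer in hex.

U+004B → 1-byte form 4B at offsets 0–0.
U+10308 → 4-byte form F0 90 8C 88 at offsets 1–4.
U+018C → 2-byte form C6 8C at offsets 5–6.
U+E94F → 3-byte form EE A5 8F at offsets 7–9.
U+3BF2 → 3-byte form E3 AF B2 at offsets 10–12.
Offset 11 falls in char 5's range; it's byte 2 of E3 AF B2 = 0xAF.

0xAF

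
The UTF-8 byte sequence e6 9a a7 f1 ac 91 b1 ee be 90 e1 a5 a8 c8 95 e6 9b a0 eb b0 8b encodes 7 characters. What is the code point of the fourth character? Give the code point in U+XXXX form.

U+1968

Offset 0: leading byte 0xE6 = 11100110 → 3-byte char #1 = E6 9A A7.
Offset 3: leading byte 0xF1 = 11110001 → 4-byte char #2 = F1 AC 91 B1.
Offset 7: leading byte 0xEE = 11101110 → 3-byte char #3 = EE BE 90.
Offset 10: leading byte 0xE1 = 11100001 → 3-byte char #4 = E1 A5 A8.
Leading byte 0xE1 = 11100001 matches 1110xxxx → 3-byte sequence.
Byte 1: 0xE1 = 11100001, payload 0001 (4 bits).
Byte 2: 0xA5 = 10100101 (10xxxxxx ✓), payload 100101.
Byte 3: 0xA8 = 10101000 (10xxxxxx ✓), payload 101000.
Concatenate: 0001100101101000 = 0x1968 (16 bits → U+1968).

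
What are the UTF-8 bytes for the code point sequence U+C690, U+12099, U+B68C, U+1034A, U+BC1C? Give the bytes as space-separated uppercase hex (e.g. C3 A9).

U+C690: 3-byte form → EC 9A 90.
U+12099: 4-byte form → F0 92 82 99.
U+B68C: 3-byte form → EB 9A 8C.
U+1034A: 4-byte form → F0 90 8D 8A.
U+BC1C: 3-byte form → EB B0 9C.
Concatenated (17 bytes): EC 9A 90 F0 92 82 99 EB 9A 8C F0 90 8D 8A EB B0 9C.

EC 9A 90 F0 92 82 99 EB 9A 8C F0 90 8D 8A EB B0 9C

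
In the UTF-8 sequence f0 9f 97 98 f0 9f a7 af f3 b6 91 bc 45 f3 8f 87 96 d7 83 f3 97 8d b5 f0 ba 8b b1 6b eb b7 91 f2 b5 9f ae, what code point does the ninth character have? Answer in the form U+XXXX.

Offset 0: leading byte 0xF0 = 11110000 → 4-byte char #1 = F0 9F 97 98.
Offset 4: leading byte 0xF0 = 11110000 → 4-byte char #2 = F0 9F A7 AF.
Offset 8: leading byte 0xF3 = 11110011 → 4-byte char #3 = F3 B6 91 BC.
Offset 12: leading byte 0x45 = 01000101 → 1-byte char #4 = 45.
Offset 13: leading byte 0xF3 = 11110011 → 4-byte char #5 = F3 8F 87 96.
Offset 17: leading byte 0xD7 = 11010111 → 2-byte char #6 = D7 83.
Offset 19: leading byte 0xF3 = 11110011 → 4-byte char #7 = F3 97 8D B5.
Offset 23: leading byte 0xF0 = 11110000 → 4-byte char #8 = F0 BA 8B B1.
Offset 27: leading byte 0x6B = 01101011 → 1-byte char #9 = 6B.
Leading byte 0x6B = 01101011 matches 0xxxxxxx → 1-byte sequence.
Byte 1: 0x6B = 01101011, payload 1101011 (7 bits).
Concatenate: 1101011 = 0x6B (7 bits → U+006B).

U+006B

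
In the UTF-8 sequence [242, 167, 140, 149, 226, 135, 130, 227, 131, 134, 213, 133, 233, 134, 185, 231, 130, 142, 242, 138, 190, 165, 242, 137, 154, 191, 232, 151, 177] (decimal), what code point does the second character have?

U+21C2

Offset 0: leading byte 0xF2 = 11110010 → 4-byte char #1 = F2 A7 8C 95.
Offset 4: leading byte 0xE2 = 11100010 → 3-byte char #2 = E2 87 82.
Leading byte 0xE2 = 11100010 matches 1110xxxx → 3-byte sequence.
Byte 1: 0xE2 = 11100010, payload 0010 (4 bits).
Byte 2: 0x87 = 10000111 (10xxxxxx ✓), payload 000111.
Byte 3: 0x82 = 10000010 (10xxxxxx ✓), payload 000010.
Concatenate: 0010000111000010 = 0x21C2 (16 bits → U+21C2).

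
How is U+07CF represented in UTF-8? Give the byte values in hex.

DF 8F

U+07CF = 0x7CF = 1999 decimal. In range U+0080–U+07FF → 2-byte form: 110xxxxx 10xxxxxx.
Binary (11 bits): 11111001111.
Split 5+6: 11111 | 001111.
Byte 1: 11011111 = 0xDF.
Byte 2: 10001111 = 0x8F.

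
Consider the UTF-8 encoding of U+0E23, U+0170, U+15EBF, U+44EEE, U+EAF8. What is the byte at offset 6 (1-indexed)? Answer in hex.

1-indexed offset 6 is 0-indexed offset 5.
U+0E23 → 3-byte form E0 B8 A3 at offsets 0–2.
U+0170 → 2-byte form C5 B0 at offsets 3–4.
U+15EBF → 4-byte form F0 95 BA BF at offsets 5–8.
Offset 5 falls in char 3's range; it's byte 1 of F0 95 BA BF = 0xF0.

0xF0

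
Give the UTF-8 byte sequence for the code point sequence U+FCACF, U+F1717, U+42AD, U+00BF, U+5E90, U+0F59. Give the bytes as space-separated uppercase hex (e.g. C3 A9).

U+FCACF: 4-byte form → F3 BC AB 8F.
U+F1717: 4-byte form → F3 B1 9C 97.
U+42AD: 3-byte form → E4 8A AD.
U+00BF: 2-byte form → C2 BF.
U+5E90: 3-byte form → E5 BA 90.
U+0F59: 3-byte form → E0 BD 99.
Concatenated (19 bytes): F3 BC AB 8F F3 B1 9C 97 E4 8A AD C2 BF E5 BA 90 E0 BD 99.

F3 BC AB 8F F3 B1 9C 97 E4 8A AD C2 BF E5 BA 90 E0 BD 99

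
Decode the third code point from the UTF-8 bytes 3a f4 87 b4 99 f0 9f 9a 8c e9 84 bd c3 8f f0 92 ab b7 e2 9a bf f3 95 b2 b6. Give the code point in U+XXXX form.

U+1F68C

Offset 0: leading byte 0x3A = 00111010 → 1-byte char #1 = 3A.
Offset 1: leading byte 0xF4 = 11110100 → 4-byte char #2 = F4 87 B4 99.
Offset 5: leading byte 0xF0 = 11110000 → 4-byte char #3 = F0 9F 9A 8C.
Leading byte 0xF0 = 11110000 matches 11110xxx → 4-byte sequence.
Byte 1: 0xF0 = 11110000, payload 000 (3 bits).
Byte 2: 0x9F = 10011111 (10xxxxxx ✓), payload 011111.
Byte 3: 0x9A = 10011010 (10xxxxxx ✓), payload 011010.
Byte 4: 0x8C = 10001100 (10xxxxxx ✓), payload 001100.
Concatenate: 000011111011010001100 = 0x1F68C (21 bits → U+1F68C).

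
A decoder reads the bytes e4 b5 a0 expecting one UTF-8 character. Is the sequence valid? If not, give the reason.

valid

Leading byte 0xE4 = 11100100 → 3-byte form.
Continuation bytes 0xB5=10110101, 0xA0=10100000 all match 10xxxxxx.
Decoded value 0x4D60 is ≥ 0x800 (shortest form) and not a surrogate.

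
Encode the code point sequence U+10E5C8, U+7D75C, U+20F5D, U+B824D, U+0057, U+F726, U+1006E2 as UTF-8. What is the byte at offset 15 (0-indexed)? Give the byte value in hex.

0x8D

U+10E5C8 → 4-byte form F4 8E 97 88 at offsets 0–3.
U+7D75C → 4-byte form F1 BD 9D 9C at offsets 4–7.
U+20F5D → 4-byte form F0 A0 BD 9D at offsets 8–11.
U+B824D → 4-byte form F2 B8 89 8D at offsets 12–15.
Offset 15 falls in char 4's range; it's byte 4 of F2 B8 89 8D = 0x8D.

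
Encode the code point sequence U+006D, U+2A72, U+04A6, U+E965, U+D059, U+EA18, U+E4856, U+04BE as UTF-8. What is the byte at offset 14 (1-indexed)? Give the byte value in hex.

0xA8

1-indexed offset 14 is 0-indexed offset 13.
U+006D → 1-byte form 6D at offsets 0–0.
U+2A72 → 3-byte form E2 A9 B2 at offsets 1–3.
U+04A6 → 2-byte form D2 A6 at offsets 4–5.
U+E965 → 3-byte form EE A5 A5 at offsets 6–8.
U+D059 → 3-byte form ED 81 99 at offsets 9–11.
U+EA18 → 3-byte form EE A8 98 at offsets 12–14.
Offset 13 falls in char 6's range; it's byte 2 of EE A8 98 = 0xA8.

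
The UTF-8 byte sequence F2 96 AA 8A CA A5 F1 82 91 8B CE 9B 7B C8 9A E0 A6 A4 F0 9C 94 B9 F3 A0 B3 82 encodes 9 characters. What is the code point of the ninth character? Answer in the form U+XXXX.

Offset 0: leading byte 0xF2 = 11110010 → 4-byte char #1 = F2 96 AA 8A.
Offset 4: leading byte 0xCA = 11001010 → 2-byte char #2 = CA A5.
Offset 6: leading byte 0xF1 = 11110001 → 4-byte char #3 = F1 82 91 8B.
Offset 10: leading byte 0xCE = 11001110 → 2-byte char #4 = CE 9B.
Offset 12: leading byte 0x7B = 01111011 → 1-byte char #5 = 7B.
Offset 13: leading byte 0xC8 = 11001000 → 2-byte char #6 = C8 9A.
Offset 15: leading byte 0xE0 = 11100000 → 3-byte char #7 = E0 A6 A4.
Offset 18: leading byte 0xF0 = 11110000 → 4-byte char #8 = F0 9C 94 B9.
Offset 22: leading byte 0xF3 = 11110011 → 4-byte char #9 = F3 A0 B3 82.
Leading byte 0xF3 = 11110011 matches 11110xxx → 4-byte sequence.
Byte 1: 0xF3 = 11110011, payload 011 (3 bits).
Byte 2: 0xA0 = 10100000 (10xxxxxx ✓), payload 100000.
Byte 3: 0xB3 = 10110011 (10xxxxxx ✓), payload 110011.
Byte 4: 0x82 = 10000010 (10xxxxxx ✓), payload 000010.
Concatenate: 011100000110011000010 = 0xE0CC2 (21 bits → U+E0CC2).

U+E0CC2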